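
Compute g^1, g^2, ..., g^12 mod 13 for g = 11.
11^1, 11^2, ..., 11^{12} mod 13: [11, 4, 5, 3, 7, 12, 2, 9, 8, 10, 6, 1]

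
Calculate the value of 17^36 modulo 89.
By repeated squaring mod 89: 17^{1}≡17, 17^{2}≡22, 17^{4}≡39, 17^{8}≡8, 17^{16}≡64, 17^{32}≡2. Then 17^{36} = 17^{32+4} ≡ 2 × 39 ≡ 78 mod 89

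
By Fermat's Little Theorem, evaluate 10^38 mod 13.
By Fermat: 10^{12} ≡ 1 mod 13. 38 = 3×12 + 2. So 10^{38} ≡ 10^{2} ≡ 9 mod 13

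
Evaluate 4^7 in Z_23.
By repeated squaring mod 23: 4^{1}≡4, 4^{2}≡16, 4^{4}≡3. Then 4^{7} = 4^{4+2+1} ≡ 3 × 16 × 4 ≡ 8 mod 23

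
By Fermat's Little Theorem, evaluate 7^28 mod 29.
By Fermat's Little Theorem, 7^{28} ≡ 1 mod 29 since 29 is prime and gcd(7, 29) = 1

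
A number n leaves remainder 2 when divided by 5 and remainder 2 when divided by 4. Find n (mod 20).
M = 5 × 4 = 20. M₁ = 4, y₁ ≡ 4 (mod 5). M₂ = 5, y₂ ≡ 1 (mod 4). n = 2×4×4 + 2×5×1 ≡ 2 (mod 20)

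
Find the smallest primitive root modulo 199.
g = 3. For each prime q|198: 3^{99}≡198, 3^{66}≡106, 3^{18}≡125, none ≡ 1, so ord_199(3) = 198 and 3 is a primitive root.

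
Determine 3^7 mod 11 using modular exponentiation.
By repeated squaring mod 11: 3^{1}≡3, 3^{2}≡9, 3^{4}≡4. Then 3^{7} = 3^{4+2+1} ≡ 4 × 9 × 3 ≡ 9 mod 11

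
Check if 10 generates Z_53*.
10^{13} ≡ 1 (mod 53) and 13 < 52, so ord_53(10) = 13 ≠ 52 and 10 is not a primitive root.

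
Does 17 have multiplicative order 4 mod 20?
Powers of 17 mod 20: 17^1≡17, 17^2≡9, 17^3≡13, 17^4≡1. First k with 17^k≡1 is k=4. Yes, ord_20(17) = 4.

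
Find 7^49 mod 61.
By repeated squaring mod 61: 7^{1}≡7, 7^{2}≡49, 7^{4}≡22, 7^{8}≡57, 7^{16}≡16, 7^{32}≡12. Then 7^{49} = 7^{32+16+1} ≡ 12 × 16 × 7 ≡ 2 mod 61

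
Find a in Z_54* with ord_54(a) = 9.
7 has order 9 mod 54 since 7^{9} ≡ 1 mod 54 and no smaller power works.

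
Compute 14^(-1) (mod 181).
Since 181 is prime, by Fermat 14^(-1) ≡ 14^{179} ≡ 13 (mod 181). Verify: 14 × 13 = 182 ≡ 1 (mod 181)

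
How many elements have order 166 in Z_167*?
There are φ(167-1) = φ(166) = 82 primitive roots modulo 167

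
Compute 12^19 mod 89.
By repeated squaring mod 89: 12^{1}≡12, 12^{2}≡55, 12^{4}≡88, 12^{8}≡1, 12^{16}≡1. Then 12^{19} = 12^{16+2+1} ≡ 1 × 55 × 12 ≡ 37 mod 89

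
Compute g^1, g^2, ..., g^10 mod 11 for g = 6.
6^1, 6^2, ..., 6^{10} mod 11: [6, 3, 7, 9, 10, 5, 8, 4, 2, 1]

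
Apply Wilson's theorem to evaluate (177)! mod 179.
(178)! = (177)! × (178) ≡ -1 (mod 179). So (177)! ≡ -1 × (178)^(-1) ≡ (-1)×(-1) = 1 (mod 179)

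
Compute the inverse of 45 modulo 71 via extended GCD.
Extended GCD: 45(30) + 71(-19) = 1. So 45^(-1) ≡ 30 (mod 71). Verify: 45 × 30 = 1350 ≡ 1 (mod 71)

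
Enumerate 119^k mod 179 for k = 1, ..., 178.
119^1, 119^2, ..., 119^{178} mod 179: [119, 20, 53, 42, 165, 124, 78, 153, 128, 17, 54, 161, 6, 177, 120, 139, 73, 95, 28, 110, 23, 52, 102, 145, 71, 36, 167, 4, 118, 80, 33, 168, 123, 138, 133, 75, 154, 68, 37, 107, 24, 171, 122, 19, 113, 22, 112, 82, 92, 29, 50, 43, 105, 144, 131, 16, 114, 141, 132, 135, 134, 15, 174, 121, 79, 93, 148, 70, 96, 147, 130, 76, 94, 88, 90, 149, 10, 116, 21, 172, 62, 39, 166, 64, 98, 27, 170, 3, 178, 60, 159, 126, 137, 14, 55, 101, 26, 51, 162, 125, 18, 173, 2, 59, 40, 106, 84, 151, 69, 156, 127, 77, 34, 108, 143, 12, 175, 61, 99, 146, 11, 56, 41, 46, 104, 25, 111, 142, 72, 155, 8, 57, 160, 66, 157, 67, 97, 87, 150, 129, 136, 74, 35, 48, 163, 65, 38, 47, 44, 45, 164, 5, 58, 100, 86, 31, 109, 83, 32, 49, 103, 85, 91, 89, 30, 169, 63, 158, 7, 117, 140, 13, 115, 81, 152, 9, 176, 1]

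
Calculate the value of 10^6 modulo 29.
By repeated squaring (mod 29): 10^{1}≡10, 10^{2}≡13, 10^{4}≡24. Then 10^{6} = 10^{4+2} ≡ 24 × 13 ≡ 22 (mod 29)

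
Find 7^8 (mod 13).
By repeated squaring (mod 13): 7^{1}≡7, 7^{2}≡10, 7^{4}≡9, 7^{8}≡3. So 7^{8} ≡ 3 (mod 13)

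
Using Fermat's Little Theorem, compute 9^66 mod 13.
By Fermat: 9^{12} ≡ 1 mod 13. 66 = 5×12 + 6. So 9^{66} ≡ 9^{6} ≡ 1 mod 13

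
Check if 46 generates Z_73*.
46^{4} ≡ 1 (mod 73) and 4 < 72, so ord_73(46) = 4 ≠ 72 and 46 is not a primitive root.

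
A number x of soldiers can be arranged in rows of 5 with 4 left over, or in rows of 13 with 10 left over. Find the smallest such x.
M = 5 × 13 = 65. M₁ = 13, y₁ ≡ 2 mod 5. M₂ = 5, y₂ ≡ 8 mod 13. x = 4×13×2 + 10×5×8 ≡ 49 mod 65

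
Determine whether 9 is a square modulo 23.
By Euler's criterion: 9^{11} ≡ 1 (mod 23). Since this equals 1, 9 is a QR.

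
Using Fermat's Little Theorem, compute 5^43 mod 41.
By Fermat: 5^{40} ≡ 1 (mod 41). So 5^{43} = 5^{40} · 5^{3} ≡ 5^{3} ≡ 2 (mod 41)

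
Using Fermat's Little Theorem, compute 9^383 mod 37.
By Fermat: 9^{36} ≡ 1 (mod 37). 383 ≡ 23 (mod 36). So 9^{383} ≡ 9^{23} ≡ 34 (mod 37)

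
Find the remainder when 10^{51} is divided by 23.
By Fermat: 10^{22} ≡ 1 mod 23. 51 = 2×22 + 7. So 10^{51} ≡ 10^{7} ≡ 14 mod 23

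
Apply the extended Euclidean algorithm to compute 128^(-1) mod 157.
Extended GCD: 128(-65) + 157(53) = 1. So 128^(-1) ≡ -65 ≡ 92 (mod 157). Verify: 128 × 92 = 11776 ≡ 1 (mod 157)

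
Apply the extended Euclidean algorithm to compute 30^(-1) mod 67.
Extended GCD: 30(-29) + 67(13) = 1. So 30^(-1) ≡ -29 ≡ 38 (mod 67). Verify: 30 × 38 = 1140 ≡ 1 (mod 67)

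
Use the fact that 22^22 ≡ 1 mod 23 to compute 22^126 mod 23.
By Fermat: 22^{22} ≡ 1 mod 23. 126 = 5×22 + 16. So 22^{126} ≡ 22^{16} ≡ 1 mod 23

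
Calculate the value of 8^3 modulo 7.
8^{3} = 512 ≡ 1 (mod 7)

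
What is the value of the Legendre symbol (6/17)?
(6/17) = 6^{8} mod 17 = -1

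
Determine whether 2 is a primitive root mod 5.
ord_5(2) divides 4. For each prime q|4: 2^{2}≡4, none ≡ 1. So 2 has order 4 and is a primitive root mod 5.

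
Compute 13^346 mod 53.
Using Fermat: 13^{52} ≡ 1 (mod 53). 346 ≡ 34 (mod 52). So 13^{346} ≡ 13^{34} ≡ 36 (mod 53)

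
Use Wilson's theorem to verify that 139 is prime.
(138)! mod 139 = 138. Since this equals -1 mod 139, Wilson confirms 139 is prime.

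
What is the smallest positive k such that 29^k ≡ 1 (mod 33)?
Powers of 29 mod 33: 29^1≡29, 29^2≡16, 29^3≡2, 29^4≡25, 29^5≡32, 29^6≡4, 29^7≡17, 29^8≡31, 29^9≡8, 29^10≡1. ord_33(29) = 10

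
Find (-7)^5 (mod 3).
Using Fermat: (-7)^{2} ≡ 1 (mod 3). 5 ≡ 1 (mod 2). So (-7)^{5} ≡ (-7)^{1} ≡ 2 (mod 3)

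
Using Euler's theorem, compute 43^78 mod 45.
By Euler: 43^{24} ≡ 1 (mod 45) since gcd(43, 45) = 1. 78 = 3×24 + 6. So 43^{78} ≡ 43^{6} ≡ 19 (mod 45)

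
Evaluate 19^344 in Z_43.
Using Fermat: 19^{42} ≡ 1 (mod 43). 344 ≡ 8 (mod 42). So 19^{344} ≡ 19^{8} ≡ 15 (mod 43)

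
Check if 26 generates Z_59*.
26^{29} ≡ 1 mod 59 and 29 < 58, so ord_59(26) = 29 ≠ 58 and 26 is not a primitive root.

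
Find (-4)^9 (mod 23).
By repeated squaring (mod 23): (-4)^{1}≡19, (-4)^{2}≡16, (-4)^{4}≡3, (-4)^{8}≡9. Then (-4)^{9} = (-4)^{8+1} ≡ 9 × 19 ≡ 10 (mod 23)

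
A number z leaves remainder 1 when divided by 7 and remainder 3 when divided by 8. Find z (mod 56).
M = 7 × 8 = 56. M₁ = 8, y₁ ≡ 1 (mod 7). M₂ = 7, y₂ ≡ 7 (mod 8). z = 1×8×1 + 3×7×7 ≡ 43 (mod 56)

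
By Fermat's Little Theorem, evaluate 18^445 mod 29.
By Fermat: 18^{28} ≡ 1 (mod 29). 445 ≡ 25 (mod 28). So 18^{445} ≡ 18^{25} ≡ 10 (mod 29)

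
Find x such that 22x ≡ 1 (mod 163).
Since 163 is prime, by Fermat 22^(-1) ≡ 22^{161} ≡ 126 (mod 163). Verify: 22 × 126 = 2772 ≡ 1 (mod 163)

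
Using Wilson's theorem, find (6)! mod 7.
By Wilson's theorem, (6)! ≡ -1 ≡ 6 (mod 7)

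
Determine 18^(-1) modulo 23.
Since 23 is prime, by Fermat 18^(-1) ≡ 18^{21} ≡ 9 (mod 23). Verify: 18 × 9 = 162 ≡ 1 (mod 23)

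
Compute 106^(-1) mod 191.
Since 191 is prime, by Fermat 106^(-1) ≡ 106^{189} ≡ 182 mod 191. Verify: 106 × 182 = 19292 ≡ 1 mod 191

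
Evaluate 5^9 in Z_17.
By repeated squaring (mod 17): 5^{1}≡5, 5^{2}≡8, 5^{4}≡13, 5^{8}≡16. Then 5^{9} = 5^{8+1} ≡ 16 × 5 ≡ 12 (mod 17)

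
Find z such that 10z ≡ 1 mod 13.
Since 13 is prime, by Fermat 10^(-1) ≡ 10^{11} ≡ 4 mod 13. Verify: 10 × 4 = 40 ≡ 1 mod 13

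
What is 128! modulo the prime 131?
(130)! = (128)! × (129) × (130) ≡ -1 mod 131. So (128)! ≡ -1 × [(130)(129)]^(-1) ≡ 65 mod 131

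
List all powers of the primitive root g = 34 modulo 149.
34^1, 34^2, ..., 34^{148} mod 149: [34, 113, 117, 104, 109, 130, 99, 88, 12, 110, 15, 63, 56, 116, 70, 145, 13, 144, 128, 31, 11, 76, 51, 95, 101, 7, 89, 46, 74, 132, 18, 16, 97, 20, 84, 25, 105, 143, 94, 67, 43, 121, 91, 114, 2, 68, 77, 85, 59, 69, 111, 49, 27, 24, 71, 30, 126, 112, 83, 140, 141, 26, 139, 107, 62, 22, 3, 102, 41, 53, 14, 29, 92, 148, 115, 36, 32, 45, 40, 19, 50, 61, 137, 39, 134, 86, 93, 33, 79, 4, 136, 5, 21, 118, 138, 73, 98, 54, 48, 142, 60, 103, 75, 17, 131, 133, 52, 129, 65, 124, 44, 6, 55, 82, 106, 28, 58, 35, 147, 81, 72, 64, 90, 80, 38, 100, 122, 125, 78, 119, 23, 37, 66, 9, 8, 123, 10, 42, 87, 127, 146, 47, 108, 96, 135, 120, 57, 1]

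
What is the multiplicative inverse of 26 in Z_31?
Since 31 is prime, by Fermat 26^(-1) ≡ 26^{29} ≡ 6 (mod 31). Verify: 26 × 6 = 156 ≡ 1 (mod 31)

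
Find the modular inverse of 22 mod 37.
Since 37 is prime, by Fermat 22^(-1) ≡ 22^{35} ≡ 32 mod 37. Verify: 22 × 32 = 704 ≡ 1 mod 37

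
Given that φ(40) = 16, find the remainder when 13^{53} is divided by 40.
By Euler: 13^{16} ≡ 1 mod 40 since gcd(13, 40) = 1. 53 = 3×16 + 5. So 13^{53} ≡ 13^{5} ≡ 13 mod 40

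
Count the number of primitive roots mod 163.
Number of primitive roots mod 163 = φ(p-1) = φ(162) = 54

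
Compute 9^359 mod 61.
Using Fermat: 9^{60} ≡ 1 (mod 61). 359 ≡ 59 (mod 60). So 9^{359} ≡ 9^{59} ≡ 34 (mod 61)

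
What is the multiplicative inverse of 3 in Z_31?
Since 31 is prime, by Fermat 3^(-1) ≡ 3^{29} ≡ 21 (mod 31). Verify: 3 × 21 = 63 ≡ 1 (mod 31)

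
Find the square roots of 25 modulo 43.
The square roots of 25 mod 43 are 38 and 5. Verify: 38² = 1444 ≡ 25 (mod 43)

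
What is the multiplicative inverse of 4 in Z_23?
Since 23 is prime, by Fermat 4^(-1) ≡ 4^{21} ≡ 6 (mod 23). Verify: 4 × 6 = 24 ≡ 1 (mod 23)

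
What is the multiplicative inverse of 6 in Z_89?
Since 89 is prime, by Fermat 6^(-1) ≡ 6^{87} ≡ 15 (mod 89). Verify: 6 × 15 = 90 ≡ 1 (mod 89)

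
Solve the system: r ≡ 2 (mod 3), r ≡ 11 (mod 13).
M = 3 × 13 = 39. M₁ = 13, y₁ ≡ 1 (mod 3). M₂ = 3, y₂ ≡ 9 (mod 13). r = 2×13×1 + 11×3×9 ≡ 11 (mod 39)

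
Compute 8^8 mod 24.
By repeated squaring (mod 24): 8^{1}≡8, 8^{2}≡16, 8^{4}≡16, 8^{8}≡16. So 8^{8} ≡ 16 (mod 24)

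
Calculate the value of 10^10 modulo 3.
Using Fermat: 10^{2} ≡ 1 (mod 3). 10 ≡ 0 (mod 2). So 10^{10} ≡ 10^{0} ≡ 1 (mod 3)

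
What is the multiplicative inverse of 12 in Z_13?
Since 13 is prime, by Fermat 12^(-1) ≡ 12^{11} ≡ 12 (mod 13). Verify: 12 × 12 = 144 ≡ 1 (mod 13)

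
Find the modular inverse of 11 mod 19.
Since 19 is prime, by Fermat 11^(-1) ≡ 11^{17} ≡ 7 (mod 19). Verify: 11 × 7 = 77 ≡ 1 (mod 19)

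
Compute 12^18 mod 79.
By repeated squaring mod 79: 12^{1}≡12, 12^{2}≡65, 12^{4}≡38, 12^{8}≡22, 12^{16}≡10. Then 12^{18} = 12^{16+2} ≡ 10 × 65 ≡ 18 mod 79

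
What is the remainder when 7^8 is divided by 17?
By repeated squaring mod 17: 7^{1}≡7, 7^{2}≡15, 7^{4}≡4, 7^{8}≡16. So 7^{8} ≡ 16 mod 17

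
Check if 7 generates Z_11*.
ord_11(7) divides 10. For each prime q|10: 7^{5}≡10, 7^{2}≡5, none ≡ 1. So 7 has order 10 and is a primitive root mod 11.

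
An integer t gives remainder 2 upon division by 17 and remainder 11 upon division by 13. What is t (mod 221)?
M = 17 × 13 = 221. M₁ = 13, y₁ ≡ 4 (mod 17). M₂ = 17, y₂ ≡ 10 (mod 13). t = 2×13×4 + 11×17×10 ≡ 206 (mod 221)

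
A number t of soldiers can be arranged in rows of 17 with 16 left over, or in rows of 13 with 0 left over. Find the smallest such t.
M = 17 × 13 = 221. M₁ = 13, y₁ ≡ 4 mod 17. M₂ = 17, y₂ ≡ 10 mod 13. t = 16×13×4 + 0×17×10 ≡ 169 mod 221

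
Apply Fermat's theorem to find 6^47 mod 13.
By Fermat: 6^{12} ≡ 1 mod 13. 47 = 3×12 + 11. So 6^{47} ≡ 6^{11} ≡ 11 mod 13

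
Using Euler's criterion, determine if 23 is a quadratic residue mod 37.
By Euler's criterion: 23^{18} ≡ 36 (mod 37). Since this equals -1 (≡ 36), 23 is not a QR.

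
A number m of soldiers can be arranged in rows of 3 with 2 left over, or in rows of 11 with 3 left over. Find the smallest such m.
M = 3 × 11 = 33. M₁ = 11, y₁ ≡ 2 mod 3. M₂ = 3, y₂ ≡ 4 mod 11. m = 2×11×2 + 3×3×4 ≡ 14 mod 33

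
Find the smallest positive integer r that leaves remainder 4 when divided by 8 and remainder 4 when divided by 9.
M = 8 × 9 = 72. M₁ = 9, y₁ ≡ 1 mod 8. M₂ = 8, y₂ ≡ 8 mod 9. r = 4×9×1 + 4×8×8 ≡ 4 mod 72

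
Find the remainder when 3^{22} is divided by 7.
By Fermat: 3^{6} ≡ 1 (mod 7). 22 = 3×6 + 4. So 3^{22} ≡ 3^{4} ≡ 4 (mod 7)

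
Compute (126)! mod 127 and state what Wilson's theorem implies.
(126)! mod 127 = 126. Since this equals -1 mod 127, Wilson confirms 127 is prime.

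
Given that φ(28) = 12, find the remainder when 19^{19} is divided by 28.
By Euler: 19^{12} ≡ 1 (mod 28) since gcd(19, 28) = 1. 19 = 1×12 + 7. So 19^{19} ≡ 19^{7} ≡ 19 (mod 28)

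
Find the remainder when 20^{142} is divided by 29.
By Fermat: 20^{28} ≡ 1 mod 29. 142 = 5×28 + 2. So 20^{142} ≡ 20^{2} ≡ 23 mod 29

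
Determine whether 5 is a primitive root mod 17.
ord_17(5) divides 16. For each prime q|16: 5^{8}≡16, none ≡ 1. So 5 has order 16 and is a primitive root mod 17.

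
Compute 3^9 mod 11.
By repeated squaring mod 11: 3^{1}≡3, 3^{2}≡9, 3^{4}≡4, 3^{8}≡5. Then 3^{9} = 3^{8+1} ≡ 5 × 3 ≡ 4 mod 11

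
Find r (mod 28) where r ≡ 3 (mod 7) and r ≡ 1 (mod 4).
M = 7 × 4 = 28. M₁ = 4, y₁ ≡ 2 (mod 7). M₂ = 7, y₂ ≡ 3 (mod 4). r = 3×4×2 + 1×7×3 ≡ 17 (mod 28)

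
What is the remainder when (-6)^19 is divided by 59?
By repeated squaring (mod 59): (-6)^{1}≡53, (-6)^{2}≡36, (-6)^{4}≡57, (-6)^{8}≡4, (-6)^{16}≡16. Then (-6)^{19} = (-6)^{16+2+1} ≡ 16 × 36 × 53 ≡ 25 (mod 59)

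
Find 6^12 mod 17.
By repeated squaring mod 17: 6^{1}≡6, 6^{2}≡2, 6^{4}≡4, 6^{8}≡16. Then 6^{12} = 6^{8+4} ≡ 16 × 4 ≡ 13 mod 17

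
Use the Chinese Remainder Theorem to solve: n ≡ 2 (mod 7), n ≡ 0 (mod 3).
M = 7 × 3 = 21. M₁ = 3, y₁ ≡ 5 (mod 7). M₂ = 7, y₂ ≡ 1 (mod 3). n = 2×3×5 + 0×7×1 ≡ 9 (mod 21)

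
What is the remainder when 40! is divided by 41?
By Wilson's theorem, (40)! ≡ -1 ≡ 40 mod 41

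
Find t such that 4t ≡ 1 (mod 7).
Since 7 is prime, by Fermat 4^(-1) ≡ 4^{5} ≡ 2 (mod 7). Verify: 4 × 2 = 8 ≡ 1 (mod 7)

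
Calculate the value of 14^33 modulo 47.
By repeated squaring (mod 47): 14^{1}≡14, 14^{2}≡8, 14^{4}≡17, 14^{8}≡7, 14^{16}≡2, 14^{32}≡4. Then 14^{33} = 14^{32+1} ≡ 4 × 14 ≡ 9 (mod 47)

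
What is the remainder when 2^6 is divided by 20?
By repeated squaring mod 20: 2^{1}≡2, 2^{2}≡4, 2^{4}≡16. Then 2^{6} = 2^{4+2} ≡ 16 × 4 ≡ 4 mod 20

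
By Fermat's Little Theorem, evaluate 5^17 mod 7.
By Fermat: 5^{6} ≡ 1 (mod 7). 17 = 2×6 + 5. So 5^{17} ≡ 5^{5} ≡ 3 (mod 7)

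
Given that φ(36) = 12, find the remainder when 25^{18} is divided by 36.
By Euler: 25^{12} ≡ 1 (mod 36) since gcd(25, 36) = 1. 18 = 1×12 + 6. So 25^{18} ≡ 25^{6} ≡ 1 (mod 36)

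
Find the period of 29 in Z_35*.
Powers of 29 mod 35: 29^1≡29, 29^2≡1. ord_35(29) = 2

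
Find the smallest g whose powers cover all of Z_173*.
g = 2. For each prime q|172: 2^{86}≡172, 2^{4}≡16, none ≡ 1, so ord_173(2) = 172 and 2 is a primitive root.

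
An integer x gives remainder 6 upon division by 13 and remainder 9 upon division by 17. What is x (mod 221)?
M = 13 × 17 = 221. M₁ = 17, y₁ ≡ 10 (mod 13). M₂ = 13, y₂ ≡ 4 (mod 17). x = 6×17×10 + 9×13×4 ≡ 162 (mod 221)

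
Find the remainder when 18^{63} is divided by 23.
By Fermat: 18^{22} ≡ 1 mod 23. 63 = 2×22 + 19. So 18^{63} ≡ 18^{19} ≡ 16 mod 23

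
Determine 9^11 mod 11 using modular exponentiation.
Using Fermat: 9^{10} ≡ 1 mod 11. 11 ≡ 1 mod 10. So 9^{11} ≡ 9^{1} ≡ 9 mod 11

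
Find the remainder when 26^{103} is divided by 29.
By Fermat: 26^{28} ≡ 1 (mod 29). 103 = 3×28 + 19. So 26^{103} ≡ 26^{19} ≡ 11 (mod 29)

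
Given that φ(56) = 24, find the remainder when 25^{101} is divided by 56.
By Euler: 25^{24} ≡ 1 mod 56 since gcd(25, 56) = 1. 101 = 4×24 + 5. So 25^{101} ≡ 25^{5} ≡ 9 mod 56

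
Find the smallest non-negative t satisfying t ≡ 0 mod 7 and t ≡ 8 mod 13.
M = 7 × 13 = 91. M₁ = 13, y₁ ≡ 6 mod 7. M₂ = 7, y₂ ≡ 2 mod 13. t = 0×13×6 + 8×7×2 ≡ 21 mod 91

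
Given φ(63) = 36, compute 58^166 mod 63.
By Euler: 58^{36} ≡ 1 (mod 63) since gcd(58, 63) = 1. 166 = 4×36 + 22. So 58^{166} ≡ 58^{22} ≡ 58 (mod 63)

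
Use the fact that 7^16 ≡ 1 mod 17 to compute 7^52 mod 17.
By Fermat: 7^{16} ≡ 1 mod 17. 52 = 3×16 + 4. So 7^{52} ≡ 7^{4} ≡ 4 mod 17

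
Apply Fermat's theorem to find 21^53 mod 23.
By Fermat: 21^{22} ≡ 1 mod 23. 53 = 2×22 + 9. So 21^{53} ≡ 21^{9} ≡ 17 mod 23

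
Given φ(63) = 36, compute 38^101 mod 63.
By Euler: 38^{36} ≡ 1 (mod 63) since gcd(38, 63) = 1. 101 = 2×36 + 29. So 38^{101} ≡ 38^{29} ≡ 5 (mod 63)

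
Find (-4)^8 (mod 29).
By repeated squaring (mod 29): (-4)^{1}≡25, (-4)^{2}≡16, (-4)^{4}≡24, (-4)^{8}≡25. So (-4)^{8} ≡ 25 (mod 29)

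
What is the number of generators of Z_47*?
There are φ(47-1) = φ(46) = 22 primitive roots modulo 47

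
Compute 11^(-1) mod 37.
Since 37 is prime, by Fermat 11^(-1) ≡ 11^{35} ≡ 27 mod 37. Verify: 11 × 27 = 297 ≡ 1 mod 37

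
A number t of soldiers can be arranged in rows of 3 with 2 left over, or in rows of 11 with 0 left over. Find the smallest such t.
M = 3 × 11 = 33. M₁ = 11, y₁ ≡ 2 mod 3. M₂ = 3, y₂ ≡ 4 mod 11. t = 2×11×2 + 0×3×4 ≡ 11 mod 33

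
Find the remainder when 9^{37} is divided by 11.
By Fermat: 9^{10} ≡ 1 mod 11. 37 = 3×10 + 7. So 9^{37} ≡ 9^{7} ≡ 4 mod 11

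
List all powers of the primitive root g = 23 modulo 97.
23^1, 23^2, ..., 23^{96} mod 97: [23, 44, 42, 93, 5, 18, 26, 16, 77, 25, 90, 33, 80, 94, 28, 62, 68, 12, 82, 43, 19, 49, 60, 22, 21, 95, 51, 9, 13, 8, 87, 61, 45, 65, 40, 47, 14, 31, 34, 6, 41, 70, 58, 73, 30, 11, 59, 96, 74, 53, 55, 4, 92, 79, 71, 81, 20, 72, 7, 64, 17, 3, 69, 35, 29, 85, 15, 54, 78, 48, 37, 75, 76, 2, 46, 88, 84, 89, 10, 36, 52, 32, 57, 50, 83, 66, 63, 91, 56, 27, 39, 24, 67, 86, 38, 1]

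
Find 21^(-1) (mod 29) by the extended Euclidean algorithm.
Extended GCD: 21(-11) + 29(8) = 1. So 21^(-1) ≡ -11 ≡ 18 (mod 29). Verify: 21 × 18 = 378 ≡ 1 (mod 29)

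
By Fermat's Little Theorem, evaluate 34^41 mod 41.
By Fermat: 34^{40} ≡ 1 mod 41. So 34^{41} = 34^{40} · 34^{1} ≡ 34^{1} ≡ 34 mod 41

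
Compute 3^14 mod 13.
Using Fermat: 3^{12} ≡ 1 (mod 13). 14 ≡ 2 (mod 12). So 3^{14} ≡ 3^{2} ≡ 9 (mod 13)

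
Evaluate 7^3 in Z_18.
7^{3} = 343 ≡ 1 (mod 18)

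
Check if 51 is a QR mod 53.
By Euler's criterion: 51^{26} ≡ 52 mod 53. Since this equals -1 (≡ 52), 51 is not a QR.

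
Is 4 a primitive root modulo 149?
4^{74} ≡ 1 mod 149 and 74 < 148, so ord_149(4) = 74 ≠ 148 and 4 is not a primitive root.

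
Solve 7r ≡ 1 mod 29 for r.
Since 29 is prime, by Fermat 7^(-1) ≡ 7^{27} ≡ 25 mod 29. Verify: 7 × 25 = 175 ≡ 1 mod 29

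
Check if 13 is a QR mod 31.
By Euler's criterion: 13^{15} ≡ 30 (mod 31). Since this equals -1 (≡ 30), 13 is not a QR.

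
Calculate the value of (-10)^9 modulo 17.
By repeated squaring mod 17: (-10)^{1}≡7, (-10)^{2}≡15, (-10)^{4}≡4, (-10)^{8}≡16. Then (-10)^{9} = (-10)^{8+1} ≡ 16 × 7 ≡ 10 mod 17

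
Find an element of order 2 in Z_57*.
20 has order 2 mod 57 since 20^{2} ≡ 1 (mod 57) and no smaller power works.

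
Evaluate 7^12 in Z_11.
Using Fermat: 7^{10} ≡ 1 mod 11. 12 ≡ 2 mod 10. So 7^{12} ≡ 7^{2} ≡ 5 mod 11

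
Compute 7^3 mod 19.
7^{3} = 343 ≡ 1 (mod 19)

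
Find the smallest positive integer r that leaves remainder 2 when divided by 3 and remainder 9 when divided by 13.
M = 3 × 13 = 39. M₁ = 13, y₁ ≡ 1 (mod 3). M₂ = 3, y₂ ≡ 9 (mod 13). r = 2×13×1 + 9×3×9 ≡ 35 (mod 39)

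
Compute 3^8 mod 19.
By repeated squaring mod 19: 3^{1}≡3, 3^{2}≡9, 3^{4}≡5, 3^{8}≡6. So 3^{8} ≡ 6 mod 19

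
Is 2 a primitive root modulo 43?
2^{14} ≡ 1 (mod 43) and 14 < 42, so ord_43(2) = 14 ≠ 42 and 2 is not a primitive root.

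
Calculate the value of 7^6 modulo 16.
By repeated squaring mod 16: 7^{1}≡7, 7^{2}≡1, 7^{4}≡1. Then 7^{6} = 7^{4+2} ≡ 1 × 1 ≡ 1 mod 16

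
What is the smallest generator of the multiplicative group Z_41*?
g = 6. Powers: [6, 36, 11, 25, 27, 39, ...] generates all 40 non-zero residues.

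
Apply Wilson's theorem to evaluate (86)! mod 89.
(88)! = (86)! × (87) × (88) ≡ -1 (mod 89). So (86)! ≡ -1 × [(88)(87)]^(-1) ≡ 44 (mod 89)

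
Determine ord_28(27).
Powers of 27 mod 28: 27^1≡27, 27^2≡1. Order = 2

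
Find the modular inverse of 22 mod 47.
Since 47 is prime, by Fermat 22^(-1) ≡ 22^{45} ≡ 15 mod 47. Verify: 22 × 15 = 330 ≡ 1 mod 47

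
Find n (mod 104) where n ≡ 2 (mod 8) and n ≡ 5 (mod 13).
M = 8 × 13 = 104. M₁ = 13, y₁ ≡ 5 (mod 8). M₂ = 8, y₂ ≡ 5 (mod 13). n = 2×13×5 + 5×8×5 ≡ 18 (mod 104)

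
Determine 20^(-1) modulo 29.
Since 29 is prime, by Fermat 20^(-1) ≡ 20^{27} ≡ 16 mod 29. Verify: 20 × 16 = 320 ≡ 1 mod 29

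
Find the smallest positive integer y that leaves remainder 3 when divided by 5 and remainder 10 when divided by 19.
M = 5 × 19 = 95. M₁ = 19, y₁ ≡ 4 mod 5. M₂ = 5, y₂ ≡ 4 mod 19. y = 3×19×4 + 10×5×4 ≡ 48 mod 95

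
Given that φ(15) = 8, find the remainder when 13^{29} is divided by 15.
By Euler: 13^{8} ≡ 1 (mod 15) since gcd(13, 15) = 1. 29 = 3×8 + 5. So 13^{29} ≡ 13^{5} ≡ 13 (mod 15)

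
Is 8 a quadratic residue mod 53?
By Euler's criterion: 8^{26} ≡ 52 mod 53. Since this equals -1 (≡ 52), 8 is not a QR.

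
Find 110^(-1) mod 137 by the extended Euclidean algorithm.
Extended GCD: 110(-66) + 137(53) = 1. So 110^(-1) ≡ -66 ≡ 71 mod 137. Verify: 110 × 71 = 7810 ≡ 1 mod 137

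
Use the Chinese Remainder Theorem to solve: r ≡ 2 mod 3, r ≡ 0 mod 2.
M = 3 × 2 = 6. M₁ = 2, y₁ ≡ 2 mod 3. M₂ = 3, y₂ ≡ 1 mod 2. r = 2×2×2 + 0×3×1 ≡ 2 mod 6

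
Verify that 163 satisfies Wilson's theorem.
(162)! mod 163 = 162. Since this equals -1 (mod 163), Wilson confirms 163 is prime.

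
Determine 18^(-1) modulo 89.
Since 89 is prime, by Fermat 18^(-1) ≡ 18^{87} ≡ 5 mod 89. Verify: 18 × 5 = 90 ≡ 1 mod 89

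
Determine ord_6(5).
Powers of 5 mod 6: 5^1≡5, 5^2≡1. So the order of 5 is 2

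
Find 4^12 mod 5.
Using Fermat: 4^{4} ≡ 1 mod 5. 12 ≡ 0 mod 4. So 4^{12} ≡ 4^{0} ≡ 1 mod 5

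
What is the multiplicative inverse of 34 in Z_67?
Since 67 is prime, by Fermat 34^(-1) ≡ 34^{65} ≡ 2 mod 67. Verify: 34 × 2 = 68 ≡ 1 mod 67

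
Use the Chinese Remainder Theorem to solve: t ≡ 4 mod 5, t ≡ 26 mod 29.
M = 5 × 29 = 145. M₁ = 29, y₁ ≡ 4 mod 5. M₂ = 5, y₂ ≡ 6 mod 29. t = 4×29×4 + 26×5×6 ≡ 84 mod 145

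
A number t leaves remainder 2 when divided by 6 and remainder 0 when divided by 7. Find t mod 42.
M = 6 × 7 = 42. M₁ = 7, y₁ ≡ 1 mod 6. M₂ = 6, y₂ ≡ 6 mod 7. t = 2×7×1 + 0×6×6 ≡ 14 mod 42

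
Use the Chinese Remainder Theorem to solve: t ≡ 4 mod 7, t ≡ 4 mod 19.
M = 7 × 19 = 133. M₁ = 19, y₁ ≡ 3 mod 7. M₂ = 7, y₂ ≡ 11 mod 19. t = 4×19×3 + 4×7×11 ≡ 4 mod 133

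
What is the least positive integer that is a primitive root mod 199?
g = 3. Powers: [3, 9, 27, 81, 44, 132, 197, ...] generates all 198 non-zero residues.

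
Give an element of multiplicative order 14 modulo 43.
2 has order 14 mod 43 since 2^{14} ≡ 1 mod 43 and no smaller power works.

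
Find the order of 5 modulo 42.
Powers of 5 mod 42: 5^1≡5, 5^2≡25, 5^3≡41, 5^4≡37, 5^5≡17, 5^6≡1. ord_42(5) = 6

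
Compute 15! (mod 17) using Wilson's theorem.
(16)! = (15)! × (16) ≡ -1 (mod 17). So (15)! ≡ -1 × (16)^(-1) ≡ (-1)×(-1) = 1 (mod 17)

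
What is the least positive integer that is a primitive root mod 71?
g = 7. Powers: [7, 49, 59, 58, 51, 2, 14, ...] generates all 70 non-zero residues.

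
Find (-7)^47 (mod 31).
Using Fermat: (-7)^{30} ≡ 1 (mod 31). 47 ≡ 17 (mod 30). So (-7)^{47} ≡ (-7)^{17} ≡ 13 (mod 31)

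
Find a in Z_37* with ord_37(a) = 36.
2 has order 36 mod 37 since 2^{36} ≡ 1 mod 37 and no smaller power works.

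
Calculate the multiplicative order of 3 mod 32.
Powers of 3 mod 32: 3^1≡3, 3^2≡9, 3^3≡27, 3^4≡17, 3^5≡19, 3^6≡25, 3^7≡11, 3^8≡1. ord_32(3) = 8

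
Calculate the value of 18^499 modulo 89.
Using Fermat: 18^{88} ≡ 1 mod 89. 499 ≡ 59 mod 88. So 18^{499} ≡ 18^{59} ≡ 17 mod 89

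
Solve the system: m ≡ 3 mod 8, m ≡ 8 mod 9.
M = 8 × 9 = 72. M₁ = 9, y₁ ≡ 1 mod 8. M₂ = 8, y₂ ≡ 8 mod 9. m = 3×9×1 + 8×8×8 ≡ 35 mod 72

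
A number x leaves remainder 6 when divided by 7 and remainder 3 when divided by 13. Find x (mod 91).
M = 7 × 13 = 91. M₁ = 13, y₁ ≡ 6 (mod 7). M₂ = 7, y₂ ≡ 2 (mod 13). x = 6×13×6 + 3×7×2 ≡ 55 (mod 91)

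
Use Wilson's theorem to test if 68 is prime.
(67)! mod 68 = 0. Since 0 ≢ -1 (mod 68), 68 is not prime.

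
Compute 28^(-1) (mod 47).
Since 47 is prime, by Fermat 28^(-1) ≡ 28^{45} ≡ 42 (mod 47). Verify: 28 × 42 = 1176 ≡ 1 (mod 47)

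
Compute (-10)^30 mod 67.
By repeated squaring (mod 67): (-10)^{1}≡57, (-10)^{2}≡33, (-10)^{4}≡17, (-10)^{8}≡21, (-10)^{16}≡39. Then (-10)^{30} = (-10)^{16+8+4+2} ≡ 39 × 21 × 17 × 33 ≡ 40 (mod 67)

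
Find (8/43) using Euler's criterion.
(8/43) = 8^{21} mod 43 = -1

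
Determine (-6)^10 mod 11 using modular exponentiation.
Using Fermat: (-6)^{10} ≡ 1 mod 11. 10 ≡ 0 mod 10. So (-6)^{10} ≡ (-6)^{0} ≡ 1 mod 11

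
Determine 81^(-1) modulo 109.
Since 109 is prime, by Fermat 81^(-1) ≡ 81^{107} ≡ 35 (mod 109). Verify: 81 × 35 = 2835 ≡ 1 (mod 109)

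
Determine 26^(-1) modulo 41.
Since 41 is prime, by Fermat 26^(-1) ≡ 26^{39} ≡ 30 (mod 41). Verify: 26 × 30 = 780 ≡ 1 (mod 41)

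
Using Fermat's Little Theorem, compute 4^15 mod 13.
By Fermat: 4^{12} ≡ 1 mod 13. So 4^{15} = 4^{12} · 4^{3} ≡ 4^{3} ≡ 12 mod 13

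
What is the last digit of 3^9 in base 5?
Using Fermat: 3^{4} ≡ 1 mod 5. 9 ≡ 1 mod 4. So 3^{9} ≡ 3^{1} ≡ 3 mod 5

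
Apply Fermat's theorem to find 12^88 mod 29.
By Fermat: 12^{28} ≡ 1 mod 29. 88 = 3×28 + 4. So 12^{88} ≡ 12^{4} ≡ 1 mod 29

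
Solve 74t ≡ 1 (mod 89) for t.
Since 89 is prime, by Fermat 74^(-1) ≡ 74^{87} ≡ 83 (mod 89). Verify: 74 × 83 = 6142 ≡ 1 (mod 89)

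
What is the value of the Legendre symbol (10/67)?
(10/67) = 10^{33} mod 67 = 1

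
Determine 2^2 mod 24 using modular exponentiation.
2^{2} = 4 ≡ 4 mod 24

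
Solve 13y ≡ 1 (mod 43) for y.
Since 43 is prime, by Fermat 13^(-1) ≡ 13^{41} ≡ 10 (mod 43). Verify: 13 × 10 = 130 ≡ 1 (mod 43)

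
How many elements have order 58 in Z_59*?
A prime p has φ(p-1) primitive roots; here φ(58) = 28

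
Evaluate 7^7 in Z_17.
By repeated squaring (mod 17): 7^{1}≡7, 7^{2}≡15, 7^{4}≡4. Then 7^{7} = 7^{4+2+1} ≡ 4 × 15 × 7 ≡ 12 (mod 17)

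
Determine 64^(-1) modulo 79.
Since 79 is prime, by Fermat 64^(-1) ≡ 64^{77} ≡ 21 mod 79. Verify: 64 × 21 = 1344 ≡ 1 mod 79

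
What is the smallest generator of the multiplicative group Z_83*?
g = 2. Powers: [2, 4, 8, 16, 32, 64, 45, 7, 14, ...] generates all 82 non-zero residues.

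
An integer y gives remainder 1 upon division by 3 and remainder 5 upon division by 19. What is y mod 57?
M = 3 × 19 = 57. M₁ = 19, y₁ ≡ 1 mod 3. M₂ = 3, y₂ ≡ 13 mod 19. y = 1×19×1 + 5×3×13 ≡ 43 mod 57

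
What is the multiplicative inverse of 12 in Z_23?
Since 23 is prime, by Fermat 12^(-1) ≡ 12^{21} ≡ 2 mod 23. Verify: 12 × 2 = 24 ≡ 1 mod 23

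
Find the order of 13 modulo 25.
Powers of 13 mod 25: 13^1≡13, 13^2≡19, 13^3≡22, 13^4≡11, 13^5≡18, 13^6≡9, 13^7≡17, 13^8≡21, 13^9≡23, 13^10≡24, 13^11≡12, 13^12≡6, 13^13≡3, 13^14≡14, 13^15≡7, 13^16≡16, 13^17≡8, 13^18≡4, 13^19≡2, 13^20≡1. Order = 20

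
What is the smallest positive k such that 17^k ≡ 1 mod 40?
Powers of 17 mod 40: 17^1≡17, 17^2≡9, 17^3≡33, 17^4≡1. So the order of 17 is 4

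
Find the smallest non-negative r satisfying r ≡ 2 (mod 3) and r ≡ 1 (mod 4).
M = 3 × 4 = 12. M₁ = 4, y₁ ≡ 1 (mod 3). M₂ = 3, y₂ ≡ 3 (mod 4). r = 2×4×1 + 1×3×3 ≡ 5 (mod 12)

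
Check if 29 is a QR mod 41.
By Euler's criterion: 29^{20} ≡ 40 (mod 41). Since this equals -1 (≡ 40), 29 is not a QR.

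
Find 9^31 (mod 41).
By repeated squaring (mod 41): 9^{1}≡9, 9^{2}≡40, 9^{4}≡1, 9^{8}≡1, 9^{16}≡1. Then 9^{31} = 9^{16+8+4+2+1} ≡ 1 × 1 × 1 × 40 × 9 ≡ 32 (mod 41)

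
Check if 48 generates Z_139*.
48^{46} ≡ 1 (mod 139) and 46 < 138, so ord_139(48) = 46 ≠ 138 and 48 is not a primitive root.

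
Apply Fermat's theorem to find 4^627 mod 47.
By Fermat: 4^{46} ≡ 1 mod 47. 627 ≡ 29 mod 46. So 4^{627} ≡ 4^{29} ≡ 7 mod 47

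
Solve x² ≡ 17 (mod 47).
The square roots of 17 mod 47 are 8 and 39. Verify: 8² = 64 ≡ 17 (mod 47)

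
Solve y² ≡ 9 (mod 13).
The square roots of 9 mod 13 are 3 and 10. Verify: 3² = 9 ≡ 9 (mod 13)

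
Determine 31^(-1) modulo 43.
Since 43 is prime, by Fermat 31^(-1) ≡ 31^{41} ≡ 25 (mod 43). Verify: 31 × 25 = 775 ≡ 1 (mod 43)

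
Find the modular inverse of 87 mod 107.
Since 107 is prime, by Fermat 87^(-1) ≡ 87^{105} ≡ 16 mod 107. Verify: 87 × 16 = 1392 ≡ 1 mod 107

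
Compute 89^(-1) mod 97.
Since 97 is prime, by Fermat 89^(-1) ≡ 89^{95} ≡ 12 mod 97. Verify: 89 × 12 = 1068 ≡ 1 mod 97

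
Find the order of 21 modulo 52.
Powers of 21 mod 52: 21^1≡21, 21^2≡25, 21^3≡5, 21^4≡1. ord_52(21) = 4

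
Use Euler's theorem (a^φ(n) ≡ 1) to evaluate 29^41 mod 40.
By Euler: 29^{16} ≡ 1 (mod 40) since gcd(29, 40) = 1. 41 = 2×16 + 9. So 29^{41} ≡ 29^{9} ≡ 29 (mod 40)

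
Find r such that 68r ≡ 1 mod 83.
Since 83 is prime, by Fermat 68^(-1) ≡ 68^{81} ≡ 11 mod 83. Verify: 68 × 11 = 748 ≡ 1 mod 83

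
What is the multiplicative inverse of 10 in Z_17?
Since 17 is prime, by Fermat 10^(-1) ≡ 10^{15} ≡ 12 (mod 17). Verify: 10 × 12 = 120 ≡ 1 (mod 17)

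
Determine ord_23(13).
Powers of 13 mod 23: 13^1≡13, 13^2≡8, 13^3≡12, 13^4≡18, 13^5≡4, 13^6≡6, 13^7≡9, 13^8≡2, 13^9≡3, 13^10≡16, 13^11≡1. So the order of 13 is 11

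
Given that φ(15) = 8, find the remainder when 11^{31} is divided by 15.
By Euler: 11^{8} ≡ 1 mod 15 since gcd(11, 15) = 1. 31 = 3×8 + 7. So 11^{31} ≡ 11^{7} ≡ 11 mod 15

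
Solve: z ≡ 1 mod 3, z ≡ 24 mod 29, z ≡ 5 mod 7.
M = 3 × 29 × 7 = 609. M₁ = 203, y₁ ≡ 2 mod 3. M₂ = 21, y₂ ≡ 18 mod 29. M₃ = 87, y₃ ≡ 5 mod 7. z = 1×203×2 + 24×21×18 + 5×87×5 ≡ 82 mod 609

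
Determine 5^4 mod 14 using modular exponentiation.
5^{4} = 625 ≡ 9 mod 14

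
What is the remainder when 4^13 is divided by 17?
By repeated squaring mod 17: 4^{1}≡4, 4^{2}≡16, 4^{4}≡1, 4^{8}≡1. Then 4^{13} = 4^{8+4+1} ≡ 1 × 1 × 4 ≡ 4 mod 17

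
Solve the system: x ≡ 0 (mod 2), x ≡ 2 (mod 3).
M = 2 × 3 = 6. M₁ = 3, y₁ ≡ 1 (mod 2). M₂ = 2, y₂ ≡ 2 (mod 3). x = 0×3×1 + 2×2×2 ≡ 2 (mod 6)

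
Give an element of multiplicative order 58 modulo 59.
2 has order 58 mod 59 since 2^{58} ≡ 1 mod 59 and no smaller power works.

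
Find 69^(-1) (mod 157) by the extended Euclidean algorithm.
Extended GCD: 69(66) + 157(-29) = 1. So 69^(-1) ≡ 66 (mod 157). Verify: 69 × 66 = 4554 ≡ 1 (mod 157)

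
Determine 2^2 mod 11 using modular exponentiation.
2^{2} = 4 ≡ 4 mod 11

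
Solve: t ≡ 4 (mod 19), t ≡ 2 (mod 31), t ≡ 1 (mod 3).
M = 19 × 31 × 3 = 1767. M₁ = 93, y₁ ≡ 9 (mod 19). M₂ = 57, y₂ ≡ 6 (mod 31). M₃ = 589, y₃ ≡ 1 (mod 3). t = 4×93×9 + 2×57×6 + 1×589×1 ≡ 1087 (mod 1767)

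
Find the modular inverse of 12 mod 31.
Since 31 is prime, by Fermat 12^(-1) ≡ 12^{29} ≡ 13 (mod 31). Verify: 12 × 13 = 156 ≡ 1 (mod 31)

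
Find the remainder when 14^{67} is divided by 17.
By Fermat: 14^{16} ≡ 1 (mod 17). 67 = 4×16 + 3. So 14^{67} ≡ 14^{3} ≡ 7 (mod 17)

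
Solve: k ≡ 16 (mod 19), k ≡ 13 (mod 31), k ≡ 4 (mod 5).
M = 19 × 31 × 5 = 2945. M₁ = 155, y₁ ≡ 13 (mod 19). M₂ = 95, y₂ ≡ 16 (mod 31). M₃ = 589, y₃ ≡ 4 (mod 5). k = 16×155×13 + 13×95×16 + 4×589×4 ≡ 2524 (mod 2945)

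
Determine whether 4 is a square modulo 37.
By Euler's criterion: 4^{18} ≡ 1 mod 37. Since this equals 1, 4 is a QR.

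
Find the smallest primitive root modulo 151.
g = 6. Powers: [6, 36, 65, 88, 75, 148, ...] generates all 150 non-zero residues.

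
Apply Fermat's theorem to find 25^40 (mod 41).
By Fermat's Little Theorem, 25^{40} ≡ 1 (mod 41) since 41 is prime and gcd(25, 41) = 1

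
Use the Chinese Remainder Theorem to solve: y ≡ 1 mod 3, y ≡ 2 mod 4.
M = 3 × 4 = 12. M₁ = 4, y₁ ≡ 1 mod 3. M₂ = 3, y₂ ≡ 3 mod 4. y = 1×4×1 + 2×3×3 ≡ 10 mod 12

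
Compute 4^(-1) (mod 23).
Since 23 is prime, by Fermat 4^(-1) ≡ 4^{21} ≡ 6 (mod 23). Verify: 4 × 6 = 24 ≡ 1 (mod 23)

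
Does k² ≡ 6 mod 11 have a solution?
By Euler's criterion: 6^{5} ≡ 10 mod 11. Since this equals -1 (≡ 10), 6 is not a QR.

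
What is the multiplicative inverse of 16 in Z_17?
Since 17 is prime, by Fermat 16^(-1) ≡ 16^{15} ≡ 16 mod 17. Verify: 16 × 16 = 256 ≡ 1 mod 17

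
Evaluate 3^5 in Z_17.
By repeated squaring mod 17: 3^{1}≡3, 3^{2}≡9, 3^{4}≡13. Then 3^{5} = 3^{4+1} ≡ 13 × 3 ≡ 5 mod 17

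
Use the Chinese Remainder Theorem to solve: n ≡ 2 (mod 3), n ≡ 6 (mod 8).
M = 3 × 8 = 24. M₁ = 8, y₁ ≡ 2 (mod 3). M₂ = 3, y₂ ≡ 3 (mod 8). n = 2×8×2 + 6×3×3 ≡ 14 (mod 24)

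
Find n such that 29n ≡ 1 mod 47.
Since 47 is prime, by Fermat 29^(-1) ≡ 29^{45} ≡ 13 mod 47. Verify: 29 × 13 = 377 ≡ 1 mod 47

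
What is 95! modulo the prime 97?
(96)! = (95)! × (96) ≡ -1 (mod 97). So (95)! ≡ -1 × (96)^(-1) ≡ (-1)×(-1) = 1 (mod 97)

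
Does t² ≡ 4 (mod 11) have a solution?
By Euler's criterion: 4^{5} ≡ 1 (mod 11). Since this equals 1, 4 is a QR.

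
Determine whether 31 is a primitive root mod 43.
31^{21} ≡ 1 (mod 43) and 21 < 42, so ord_43(31) = 21 ≠ 42 and 31 is not a primitive root.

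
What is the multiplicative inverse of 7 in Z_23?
Since 23 is prime, by Fermat 7^(-1) ≡ 7^{21} ≡ 10 mod 23. Verify: 7 × 10 = 70 ≡ 1 mod 23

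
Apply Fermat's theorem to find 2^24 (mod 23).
By Fermat: 2^{22} ≡ 1 (mod 23). So 2^{24} = 2^{22} · 2^{2} ≡ 2^{2} ≡ 4 (mod 23)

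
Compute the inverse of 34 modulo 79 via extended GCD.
Extended GCD: 34(7) + 79(-3) = 1. So 34^(-1) ≡ 7 (mod 79). Verify: 34 × 7 = 238 ≡ 1 (mod 79)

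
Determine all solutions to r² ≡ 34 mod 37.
The square roots of 34 mod 37 are 16 and 21. Verify: 16² = 256 ≡ 34 mod 37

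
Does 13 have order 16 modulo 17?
13^{4} ≡ 1 mod 17 and 4 < 16, so ord_17(13) = 4 ≠ 16 and 13 is not a primitive root.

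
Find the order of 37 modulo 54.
Powers of 37 mod 54: 37^1≡37, 37^2≡19, 37^3≡1. ord_54(37) = 3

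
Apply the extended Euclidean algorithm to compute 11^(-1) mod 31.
Extended GCD: 11(-14) + 31(5) = 1. So 11^(-1) ≡ -14 ≡ 17 (mod 31). Verify: 11 × 17 = 187 ≡ 1 (mod 31)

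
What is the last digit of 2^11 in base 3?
Using Fermat: 2^{2} ≡ 1 (mod 3). 11 ≡ 1 (mod 2). So 2^{11} ≡ 2^{1} ≡ 2 (mod 3)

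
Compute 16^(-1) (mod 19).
Since 19 is prime, by Fermat 16^(-1) ≡ 16^{17} ≡ 6 (mod 19). Verify: 16 × 6 = 96 ≡ 1 (mod 19)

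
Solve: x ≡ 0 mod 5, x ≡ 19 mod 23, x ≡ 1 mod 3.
M = 5 × 23 × 3 = 345. M₁ = 69, y₁ ≡ 4 mod 5. M₂ = 15, y₂ ≡ 20 mod 23. M₃ = 115, y₃ ≡ 1 mod 3. x = 0×69×4 + 19×15×20 + 1×115×1 ≡ 295 mod 345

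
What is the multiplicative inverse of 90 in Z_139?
Since 139 is prime, by Fermat 90^(-1) ≡ 90^{137} ≡ 17 (mod 139). Verify: 90 × 17 = 1530 ≡ 1 (mod 139)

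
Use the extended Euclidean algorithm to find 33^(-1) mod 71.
Extended GCD: 33(28) + 71(-13) = 1. So 33^(-1) ≡ 28 mod 71. Verify: 33 × 28 = 924 ≡ 1 mod 71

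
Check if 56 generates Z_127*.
ord_127(56) divides 126. For each prime q|126: 56^{63}≡126, 56^{42}≡107, 56^{18}≡16, none ≡ 1. So 56 has order 126 and is a primitive root mod 127.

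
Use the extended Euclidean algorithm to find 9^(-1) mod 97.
Extended GCD: 9(-43) + 97(4) = 1. So 9^(-1) ≡ -43 ≡ 54 (mod 97). Verify: 9 × 54 = 486 ≡ 1 (mod 97)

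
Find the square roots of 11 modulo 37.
The square roots of 11 mod 37 are 23 and 14. Verify: 23² = 529 ≡ 11 mod 37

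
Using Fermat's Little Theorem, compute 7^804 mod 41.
By Fermat: 7^{40} ≡ 1 mod 41. 804 ≡ 4 mod 40. So 7^{804} ≡ 7^{4} ≡ 23 mod 41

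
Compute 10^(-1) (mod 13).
Since 13 is prime, by Fermat 10^(-1) ≡ 10^{11} ≡ 4 (mod 13). Verify: 10 × 4 = 40 ≡ 1 (mod 13)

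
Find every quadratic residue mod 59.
Squares in Z_59*: {1, 3, 4, 5, 7, 9, 12, 15, 16, 17, 19, 20, 21, 22, 25, 26, 27, 28, 29, 35, 36, 41, 45, 46, 48, 49, 51, 53, 57}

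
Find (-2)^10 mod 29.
By repeated squaring mod 29: (-2)^{1}≡27, (-2)^{2}≡4, (-2)^{4}≡16, (-2)^{8}≡24. Then (-2)^{10} = (-2)^{8+2} ≡ 24 × 4 ≡ 9 mod 29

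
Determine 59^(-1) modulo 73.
Since 73 is prime, by Fermat 59^(-1) ≡ 59^{71} ≡ 26 mod 73. Verify: 59 × 26 = 1534 ≡ 1 mod 73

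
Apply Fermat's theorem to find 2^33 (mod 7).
By Fermat: 2^{6} ≡ 1 (mod 7). 33 = 5×6 + 3. So 2^{33} ≡ 2^{3} ≡ 1 (mod 7)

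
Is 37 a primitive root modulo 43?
37^{6} ≡ 1 mod 43 and 6 < 42, so ord_43(37) = 6 ≠ 42 and 37 is not a primitive root.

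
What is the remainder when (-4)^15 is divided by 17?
By repeated squaring (mod 17): (-4)^{1}≡13, (-4)^{2}≡16, (-4)^{4}≡1, (-4)^{8}≡1. Then (-4)^{15} = (-4)^{8+4+2+1} ≡ 1 × 1 × 16 × 13 ≡ 4 (mod 17)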